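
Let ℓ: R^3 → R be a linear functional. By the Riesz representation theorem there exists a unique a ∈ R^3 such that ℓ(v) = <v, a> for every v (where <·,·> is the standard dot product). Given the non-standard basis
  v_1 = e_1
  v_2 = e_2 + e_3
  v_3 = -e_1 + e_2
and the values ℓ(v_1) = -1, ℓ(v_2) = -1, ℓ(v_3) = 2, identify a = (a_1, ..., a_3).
a = (-1, 1, -2)

Write a = (a_1, ..., a_3) in the standard basis. For each basis vector v_i, ℓ(v_i) = <v_i, a> is a linear equation in the a_j's. Collect the n equations into a matrix system V a = ℓ, where row i of V is v_i (expressed in the standard basis). Since V is invertible (lower-triangular with 1s on the diagonal, up to permutation), solve by back-substitution:
  V =
[[1, 0, 0],
 [0, 1, 1],
 [-1, 1, 0]]
  V a = (-1, -1, 2)
Solving gives a = (-1, 1, -2).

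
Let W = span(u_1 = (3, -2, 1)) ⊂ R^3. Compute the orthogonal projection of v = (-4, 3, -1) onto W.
proj_W(v) = (-57/14, 19/7, -19/14)

Set up U = [u_1 | ... | u_1] ∈ R^(3×1). The projector onto W = col(U) is P = U (U^T U)^(-1) U^T.
Compute U^T U =
  [14],
and U^T v = (-19).
Solve U^T U · c = U^T v for the coefficients: c = (-19/14). The projection is proj_W(v) = U c.
Check: (v - proj_W(v)) · u_1 = 0  (should be 0).
Result: proj_W(v) = (-57/14, 19/7, -19/14).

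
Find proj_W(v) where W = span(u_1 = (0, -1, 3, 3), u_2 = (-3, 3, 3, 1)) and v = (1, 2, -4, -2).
proj_W(v) = (87/451, 34/41, -1470/451, -1412/451)

Set up U = [u_1 | ... | u_2] ∈ R^(4×2). The projector onto W = col(U) is P = U (U^T U)^(-1) U^T.
Compute U^T U =
  [19, 9]
  [9, 28],
and U^T v = (-20, -11).
Solve U^T U · c = U^T v for the coefficients: c = (-461/451, -29/451). The projection is proj_W(v) = U c.
Check: (v - proj_W(v)) · u_1 = 0  (should be 0).
Check: (v - proj_W(v)) · u_2 = 0  (should be 0).
Result: proj_W(v) = (87/451, 34/41, -1470/451, -1412/451).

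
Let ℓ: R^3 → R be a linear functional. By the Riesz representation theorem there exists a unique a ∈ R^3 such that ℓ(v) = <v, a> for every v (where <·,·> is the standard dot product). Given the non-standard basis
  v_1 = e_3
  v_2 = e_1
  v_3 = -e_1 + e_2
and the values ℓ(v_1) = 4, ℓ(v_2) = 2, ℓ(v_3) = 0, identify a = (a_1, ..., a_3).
a = (2, 2, 4)

Write a = (a_1, ..., a_3) in the standard basis. For each basis vector v_i, ℓ(v_i) = <v_i, a> is a linear equation in the a_j's. Collect the n equations into a matrix system V a = ℓ, where row i of V is v_i (expressed in the standard basis). Since V is invertible (lower-triangular with 1s on the diagonal, up to permutation), solve by back-substitution:
  V =
[[0, 0, 1],
 [1, 0, 0],
 [-1, 1, 0]]
  V a = (4, 2, 0)
Solving gives a = (2, 2, 4).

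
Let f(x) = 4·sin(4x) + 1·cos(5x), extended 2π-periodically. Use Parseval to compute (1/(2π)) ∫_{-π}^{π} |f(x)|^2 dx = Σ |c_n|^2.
Σ |c_n|^2 = 17/2

Expand |f|^2 and use orthogonality of {sin(nx), cos(mx)} on [-π, π]:
  ∫_{-π}^{π} sin(nx)^2 dx = π, ∫ cos(mx)^2 dx = π, and cross terms integrate to 0.
So ∫_{-π}^{π} f(x)^2 dx = 4^2 · π + 1^2 · π = (16 + 1)π.
Divide by 2π: (16 + 1)/2 = 17/2.
By Parseval, this equals Σ |c_n|^2.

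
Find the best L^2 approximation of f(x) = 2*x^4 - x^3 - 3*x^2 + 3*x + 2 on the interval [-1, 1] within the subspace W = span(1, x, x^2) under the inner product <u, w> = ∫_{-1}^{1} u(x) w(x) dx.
g(x) = -9*x^2/7 + 12*x/5 + 64/35

The best approximation g ∈ W is the orthogonal projection of f onto W. Writing g = a_0 + a_1 x + a_2 x^2, the coefficients solve the normal equations G · a = b where
  G_{ij} = <φ_i, φ_j> and b_i = <f, φ_i>, with φ_0 = 1, φ_1 = x, φ_2 = x^2.
G =
  [2, 0, 2/3]
  [0, 2/3, 0]
  [2/3, 0, 2/5],
b = (14/5, 8/5, 74/105).
Solving gives a_0 = 64/35, a_1 = 12/5, a_2 = -9/7, so
  g(x) = -9*x^2/7 + 12*x/5 + 64/35.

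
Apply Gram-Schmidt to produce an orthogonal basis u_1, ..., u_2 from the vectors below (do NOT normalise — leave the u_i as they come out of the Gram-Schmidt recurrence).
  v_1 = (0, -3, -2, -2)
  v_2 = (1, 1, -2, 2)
Orthogonal basis:
  u_1 = (0, -3, -2, -2)
  u_2 = (1, 8/17, -40/17, 28/17)

Apply the Gram-Schmidt recurrence
  u_1 = v_1
  u_i = v_i − Σ_{j<i} ((v_i · u_j) / (u_j · u_j)) · u_j.

Step by step this gives:
  u_1 = (0, -3, -2, -2)
  u_2 = (1, 8/17, -40/17, 28/17)

Orthogonality check:
  u_2 · u_1 = 0 (should be 0)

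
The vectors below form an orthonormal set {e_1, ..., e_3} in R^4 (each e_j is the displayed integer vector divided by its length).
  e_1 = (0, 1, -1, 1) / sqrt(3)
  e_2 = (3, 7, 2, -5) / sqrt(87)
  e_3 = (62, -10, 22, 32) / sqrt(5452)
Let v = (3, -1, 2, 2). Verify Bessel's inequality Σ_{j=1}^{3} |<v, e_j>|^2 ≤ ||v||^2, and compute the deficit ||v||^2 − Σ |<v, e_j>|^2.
Σ |<v, e_j>|^2 = 821/47; ||v||^2 = 18; deficit = 25/47

Write each e_j = u_j / sqrt(<u_j, u_j>) where u_j is the displayed integer vector. Then <v, e_j> = <v, u_j> / sqrt(<u_j, u_j>), so |<v, e_j>|^2 = <v, u_j>^2 / <u_j, u_j>.
Coefficients: <v, e_1> = -1/sqrt(3), <v, e_2> = -4/sqrt(87), <v, e_3> = 304/sqrt(5452).
Square and sum: Σ |<v, e_j>|^2 = 821/47.
Compute ||v||^2 = v·v = 18.
Deficit = 18 − 821/47 = 25/47 ≥ 0, confirming Bessel's inequality. (The deficit equals ||v − Σ <v,e_j> e_j||^2, the squared distance from v to span{e_j}.)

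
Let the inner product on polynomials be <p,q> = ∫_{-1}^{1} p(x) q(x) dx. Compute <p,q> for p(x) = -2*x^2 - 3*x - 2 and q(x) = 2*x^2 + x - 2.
<p,q> = 22/5

Expand the product: p(x)·q(x) = -4*x^4 - 8*x^3 - 3*x^2 + 4*x + 4.
∫_{-1}^{1} of each monomial x^k gives [2/(k+1) if k even, 0 if k odd]. Integrating term-by-term (or equivalently evaluating the antiderivative F(x) = -4*x^5/5 - 2*x^4 - x^3 + 2*x^2 + 4*x at the endpoints):
  F(1) − F(−1) = 11/5 − (-11/5) = 22/5.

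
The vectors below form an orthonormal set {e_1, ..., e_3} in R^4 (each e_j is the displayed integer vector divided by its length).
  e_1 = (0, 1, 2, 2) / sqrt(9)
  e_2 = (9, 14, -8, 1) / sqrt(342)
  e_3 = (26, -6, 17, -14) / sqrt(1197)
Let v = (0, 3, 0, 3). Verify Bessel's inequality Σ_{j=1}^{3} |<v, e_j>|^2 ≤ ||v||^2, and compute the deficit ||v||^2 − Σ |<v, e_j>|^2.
Σ |<v, e_j>|^2 = 251/14; ||v||^2 = 18; deficit = 1/14

Write each e_j = u_j / sqrt(<u_j, u_j>) where u_j is the displayed integer vector. Then <v, e_j> = <v, u_j> / sqrt(<u_j, u_j>), so |<v, e_j>|^2 = <v, u_j>^2 / <u_j, u_j>.
Coefficients: <v, e_1> = 9/sqrt(9), <v, e_2> = 45/sqrt(342), <v, e_3> = -60/sqrt(1197).
Square and sum: Σ |<v, e_j>|^2 = 251/14.
Compute ||v||^2 = v·v = 18.
Deficit = 18 − 251/14 = 1/14 ≥ 0, confirming Bessel's inequality. (The deficit equals ||v − Σ <v,e_j> e_j||^2, the squared distance from v to span{e_j}.)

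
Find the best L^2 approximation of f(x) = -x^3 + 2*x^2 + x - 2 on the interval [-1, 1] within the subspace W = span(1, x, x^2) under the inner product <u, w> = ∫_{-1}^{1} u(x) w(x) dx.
g(x) = 2*x^2 + 2*x/5 - 2

The best approximation g ∈ W is the orthogonal projection of f onto W. Writing g = a_0 + a_1 x + a_2 x^2, the coefficients solve the normal equations G · a = b where
  G_{ij} = <φ_i, φ_j> and b_i = <f, φ_i>, with φ_0 = 1, φ_1 = x, φ_2 = x^2.
G =
  [2, 0, 2/3]
  [0, 2/3, 0]
  [2/3, 0, 2/5],
b = (-8/3, 4/15, -8/15).
Solving gives a_0 = -2, a_1 = 2/5, a_2 = 2, so
  g(x) = 2*x^2 + 2*x/5 - 2.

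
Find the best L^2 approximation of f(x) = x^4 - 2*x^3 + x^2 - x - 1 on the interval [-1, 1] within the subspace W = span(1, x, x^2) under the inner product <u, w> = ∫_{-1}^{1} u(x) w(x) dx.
g(x) = 13*x^2/7 - 11*x/5 - 38/35

The best approximation g ∈ W is the orthogonal projection of f onto W. Writing g = a_0 + a_1 x + a_2 x^2, the coefficients solve the normal equations G · a = b where
  G_{ij} = <φ_i, φ_j> and b_i = <f, φ_i>, with φ_0 = 1, φ_1 = x, φ_2 = x^2.
G =
  [2, 0, 2/3]
  [0, 2/3, 0]
  [2/3, 0, 2/5],
b = (-14/15, -22/15, 2/105).
Solving gives a_0 = -38/35, a_1 = -11/5, a_2 = 13/7, so
  g(x) = 13*x^2/7 - 11*x/5 - 38/35.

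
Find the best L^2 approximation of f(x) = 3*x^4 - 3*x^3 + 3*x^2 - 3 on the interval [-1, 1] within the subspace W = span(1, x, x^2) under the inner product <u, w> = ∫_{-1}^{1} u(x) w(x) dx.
g(x) = 39*x^2/7 - 9*x/5 - 114/35

The best approximation g ∈ W is the orthogonal projection of f onto W. Writing g = a_0 + a_1 x + a_2 x^2, the coefficients solve the normal equations G · a = b where
  G_{ij} = <φ_i, φ_j> and b_i = <f, φ_i>, with φ_0 = 1, φ_1 = x, φ_2 = x^2.
G =
  [2, 0, 2/3]
  [0, 2/3, 0]
  [2/3, 0, 2/5],
b = (-14/5, -6/5, 2/35).
Solving gives a_0 = -114/35, a_1 = -9/5, a_2 = 39/7, so
  g(x) = 39*x^2/7 - 9*x/5 - 114/35.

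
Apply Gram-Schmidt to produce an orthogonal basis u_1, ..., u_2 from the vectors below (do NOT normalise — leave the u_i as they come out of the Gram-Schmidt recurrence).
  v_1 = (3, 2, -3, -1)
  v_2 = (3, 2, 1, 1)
Orthogonal basis:
  u_1 = (3, 2, -3, -1)
  u_2 = (42/23, 28/23, 50/23, 32/23)

Apply the Gram-Schmidt recurrence
  u_1 = v_1
  u_i = v_i − Σ_{j<i} ((v_i · u_j) / (u_j · u_j)) · u_j.

Step by step this gives:
  u_1 = (3, 2, -3, -1)
  u_2 = (42/23, 28/23, 50/23, 32/23)

Orthogonality check:
  u_2 · u_1 = 0 (should be 0)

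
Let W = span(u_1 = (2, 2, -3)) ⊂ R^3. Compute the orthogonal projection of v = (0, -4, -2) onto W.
proj_W(v) = (-4/17, -4/17, 6/17)

Set up U = [u_1 | ... | u_1] ∈ R^(3×1). The projector onto W = col(U) is P = U (U^T U)^(-1) U^T.
Compute U^T U =
  [17],
and U^T v = (-2).
Solve U^T U · c = U^T v for the coefficients: c = (-2/17). The projection is proj_W(v) = U c.
Check: (v - proj_W(v)) · u_1 = 0  (should be 0).
Result: proj_W(v) = (-4/17, -4/17, 6/17).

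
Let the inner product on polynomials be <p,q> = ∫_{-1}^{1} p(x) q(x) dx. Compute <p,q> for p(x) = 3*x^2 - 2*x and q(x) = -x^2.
<p,q> = -6/5

Expand the product: p(x)·q(x) = -3*x^4 + 2*x^3.
∫_{-1}^{1} of each monomial x^k gives [2/(k+1) if k even, 0 if k odd]. Integrating term-by-term (or equivalently evaluating the antiderivative F(x) = -3*x^5/5 + x^4/2 at the endpoints):
  F(1) − F(−1) = -1/10 − (11/10) = -6/5.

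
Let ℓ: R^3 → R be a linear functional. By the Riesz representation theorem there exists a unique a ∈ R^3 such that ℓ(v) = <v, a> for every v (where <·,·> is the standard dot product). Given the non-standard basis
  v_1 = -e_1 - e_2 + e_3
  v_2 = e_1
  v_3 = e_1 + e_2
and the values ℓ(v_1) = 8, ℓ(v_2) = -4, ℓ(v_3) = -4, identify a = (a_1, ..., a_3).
a = (-4, 0, 4)

Write a = (a_1, ..., a_3) in the standard basis. For each basis vector v_i, ℓ(v_i) = <v_i, a> is a linear equation in the a_j's. Collect the n equations into a matrix system V a = ℓ, where row i of V is v_i (expressed in the standard basis). Since V is invertible (lower-triangular with 1s on the diagonal, up to permutation), solve by back-substitution:
  V =
[[-1, -1, 1],
 [1, 0, 0],
 [1, 1, 0]]
  V a = (8, -4, -4)
Solving gives a = (-4, 0, 4).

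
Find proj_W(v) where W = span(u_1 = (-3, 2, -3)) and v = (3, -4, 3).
proj_W(v) = (39/11, -26/11, 39/11)

Set up U = [u_1 | ... | u_1] ∈ R^(3×1). The projector onto W = col(U) is P = U (U^T U)^(-1) U^T.
Compute U^T U =
  [22],
and U^T v = (-26).
Solve U^T U · c = U^T v for the coefficients: c = (-13/11). The projection is proj_W(v) = U c.
Check: (v - proj_W(v)) · u_1 = 0  (should be 0).
Result: proj_W(v) = (39/11, -26/11, 39/11).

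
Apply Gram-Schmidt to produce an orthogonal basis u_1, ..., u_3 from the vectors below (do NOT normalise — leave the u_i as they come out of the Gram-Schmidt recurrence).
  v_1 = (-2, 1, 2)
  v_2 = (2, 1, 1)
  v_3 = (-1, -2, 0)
Orthogonal basis:
  u_1 = (-2, 1, 2)
  u_2 = (16/9, 10/9, 11/9)
  u_3 = (11/53, -66/53, 44/53)

Apply the Gram-Schmidt recurrence
  u_1 = v_1
  u_i = v_i − Σ_{j<i} ((v_i · u_j) / (u_j · u_j)) · u_j.

Step by step this gives:
  u_1 = (-2, 1, 2)
  u_2 = (16/9, 10/9, 11/9)
  u_3 = (11/53, -66/53, 44/53)

Orthogonality check:
  u_2 · u_1 = 0 (should be 0)
  u_3 · u_1 = 0 (should be 0)
  u_3 · u_2 = 0 (should be 0)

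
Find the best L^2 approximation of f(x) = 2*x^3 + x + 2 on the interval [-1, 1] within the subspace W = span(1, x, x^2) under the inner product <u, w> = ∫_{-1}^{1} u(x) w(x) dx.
g(x) = 11*x/5 + 2

The best approximation g ∈ W is the orthogonal projection of f onto W. Writing g = a_0 + a_1 x + a_2 x^2, the coefficients solve the normal equations G · a = b where
  G_{ij} = <φ_i, φ_j> and b_i = <f, φ_i>, with φ_0 = 1, φ_1 = x, φ_2 = x^2.
G =
  [2, 0, 2/3]
  [0, 2/3, 0]
  [2/3, 0, 2/5],
b = (4, 22/15, 4/3).
Solving gives a_0 = 2, a_1 = 11/5, a_2 = 0, so
  g(x) = 11*x/5 + 2.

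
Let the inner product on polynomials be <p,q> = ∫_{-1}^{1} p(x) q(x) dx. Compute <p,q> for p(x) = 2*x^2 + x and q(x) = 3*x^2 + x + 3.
<p,q> = 106/15

Expand the product: p(x)·q(x) = 6*x^4 + 5*x^3 + 7*x^2 + 3*x.
∫_{-1}^{1} of each monomial x^k gives [2/(k+1) if k even, 0 if k odd]. Integrating term-by-term (or equivalently evaluating the antiderivative F(x) = 6*x^5/5 + 5*x^4/4 + 7*x^3/3 + 3*x^2/2 at the endpoints):
  F(1) − F(−1) = 377/60 − (-47/60) = 106/15.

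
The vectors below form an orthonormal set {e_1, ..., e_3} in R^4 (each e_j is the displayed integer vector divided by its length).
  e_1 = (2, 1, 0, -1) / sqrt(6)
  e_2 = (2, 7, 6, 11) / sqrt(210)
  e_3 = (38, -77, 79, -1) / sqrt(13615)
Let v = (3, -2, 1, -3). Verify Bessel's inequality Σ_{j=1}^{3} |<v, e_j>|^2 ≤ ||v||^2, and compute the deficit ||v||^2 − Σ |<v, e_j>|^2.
Σ |<v, e_j>|^2 = 8946/389; ||v||^2 = 23; deficit = 1/389

Write each e_j = u_j / sqrt(<u_j, u_j>) where u_j is the displayed integer vector. Then <v, e_j> = <v, u_j> / sqrt(<u_j, u_j>), so |<v, e_j>|^2 = <v, u_j>^2 / <u_j, u_j>.
Coefficients: <v, e_1> = 7/sqrt(6), <v, e_2> = -35/sqrt(210), <v, e_3> = 350/sqrt(13615).
Square and sum: Σ |<v, e_j>|^2 = 8946/389.
Compute ||v||^2 = v·v = 23.
Deficit = 23 − 8946/389 = 1/389 ≥ 0, confirming Bessel's inequality. (The deficit equals ||v − Σ <v,e_j> e_j||^2, the squared distance from v to span{e_j}.)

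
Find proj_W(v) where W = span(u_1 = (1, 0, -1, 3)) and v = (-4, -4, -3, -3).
proj_W(v) = (-10/11, 0, 10/11, -30/11)

Set up U = [u_1 | ... | u_1] ∈ R^(4×1). The projector onto W = col(U) is P = U (U^T U)^(-1) U^T.
Compute U^T U =
  [11],
and U^T v = (-10).
Solve U^T U · c = U^T v for the coefficients: c = (-10/11). The projection is proj_W(v) = U c.
Check: (v - proj_W(v)) · u_1 = 0  (should be 0).
Result: proj_W(v) = (-10/11, 0, 10/11, -30/11).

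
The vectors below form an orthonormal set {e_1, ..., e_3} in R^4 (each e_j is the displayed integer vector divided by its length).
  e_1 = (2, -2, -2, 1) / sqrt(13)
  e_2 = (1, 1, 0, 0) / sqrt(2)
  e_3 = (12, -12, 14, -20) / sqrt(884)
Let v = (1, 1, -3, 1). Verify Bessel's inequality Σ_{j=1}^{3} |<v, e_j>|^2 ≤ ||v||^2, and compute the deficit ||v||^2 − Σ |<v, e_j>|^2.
Σ |<v, e_j>|^2 = 172/17; ||v||^2 = 12; deficit = 32/17

Write each e_j = u_j / sqrt(<u_j, u_j>) where u_j is the displayed integer vector. Then <v, e_j> = <v, u_j> / sqrt(<u_j, u_j>), so |<v, e_j>|^2 = <v, u_j>^2 / <u_j, u_j>.
Coefficients: <v, e_1> = 7/sqrt(13), <v, e_2> = 2/sqrt(2), <v, e_3> = -62/sqrt(884).
Square and sum: Σ |<v, e_j>|^2 = 172/17.
Compute ||v||^2 = v·v = 12.
Deficit = 12 − 172/17 = 32/17 ≥ 0, confirming Bessel's inequality. (The deficit equals ||v − Σ <v,e_j> e_j||^2, the squared distance from v to span{e_j}.)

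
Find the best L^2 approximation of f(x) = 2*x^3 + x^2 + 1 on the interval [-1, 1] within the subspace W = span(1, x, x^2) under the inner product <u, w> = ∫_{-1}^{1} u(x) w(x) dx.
g(x) = x^2 + 6*x/5 + 1

The best approximation g ∈ W is the orthogonal projection of f onto W. Writing g = a_0 + a_1 x + a_2 x^2, the coefficients solve the normal equations G · a = b where
  G_{ij} = <φ_i, φ_j> and b_i = <f, φ_i>, with φ_0 = 1, φ_1 = x, φ_2 = x^2.
G =
  [2, 0, 2/3]
  [0, 2/3, 0]
  [2/3, 0, 2/5],
b = (8/3, 4/5, 16/15).
Solving gives a_0 = 1, a_1 = 6/5, a_2 = 1, so
  g(x) = x^2 + 6*x/5 + 1.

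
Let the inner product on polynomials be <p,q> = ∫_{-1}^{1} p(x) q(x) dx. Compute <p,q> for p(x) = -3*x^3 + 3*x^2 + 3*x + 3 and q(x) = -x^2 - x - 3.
<p,q> = -28

Expand the product: p(x)·q(x) = 3*x^5 + 3*x^3 - 15*x^2 - 12*x - 9.
∫_{-1}^{1} of each monomial x^k gives [2/(k+1) if k even, 0 if k odd]. Integrating term-by-term (or equivalently evaluating the antiderivative F(x) = x^6/2 + 3*x^4/4 - 5*x^3 - 6*x^2 - 9*x at the endpoints):
  F(1) − F(−1) = -75/4 − (37/4) = -28.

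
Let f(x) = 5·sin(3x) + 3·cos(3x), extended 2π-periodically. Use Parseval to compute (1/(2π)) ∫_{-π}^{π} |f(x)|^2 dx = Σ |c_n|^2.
Σ |c_n|^2 = 17

Expand |f|^2 and use orthogonality of {sin(nx), cos(mx)} on [-π, π]:
  ∫_{-π}^{π} sin(nx)^2 dx = π, ∫ cos(mx)^2 dx = π, and cross terms integrate to 0.
So ∫_{-π}^{π} f(x)^2 dx = 5^2 · π + 3^2 · π = (25 + 9)π.
Divide by 2π: (25 + 9)/2 = 17.
By Parseval, this equals Σ |c_n|^2.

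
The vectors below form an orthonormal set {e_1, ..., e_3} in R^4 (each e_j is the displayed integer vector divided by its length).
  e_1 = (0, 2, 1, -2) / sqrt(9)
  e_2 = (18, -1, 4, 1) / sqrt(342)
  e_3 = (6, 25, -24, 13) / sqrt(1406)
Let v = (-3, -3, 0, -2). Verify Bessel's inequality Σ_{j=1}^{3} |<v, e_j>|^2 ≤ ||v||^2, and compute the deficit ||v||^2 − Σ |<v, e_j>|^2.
Σ |<v, e_j>|^2 = 693/37; ||v||^2 = 22; deficit = 121/37

Write each e_j = u_j / sqrt(<u_j, u_j>) where u_j is the displayed integer vector. Then <v, e_j> = <v, u_j> / sqrt(<u_j, u_j>), so |<v, e_j>|^2 = <v, u_j>^2 / <u_j, u_j>.
Coefficients: <v, e_1> = -2/sqrt(9), <v, e_2> = -53/sqrt(342), <v, e_3> = -119/sqrt(1406).
Square and sum: Σ |<v, e_j>|^2 = 693/37.
Compute ||v||^2 = v·v = 22.
Deficit = 22 − 693/37 = 121/37 ≥ 0, confirming Bessel's inequality. (The deficit equals ||v − Σ <v,e_j> e_j||^2, the squared distance from v to span{e_j}.)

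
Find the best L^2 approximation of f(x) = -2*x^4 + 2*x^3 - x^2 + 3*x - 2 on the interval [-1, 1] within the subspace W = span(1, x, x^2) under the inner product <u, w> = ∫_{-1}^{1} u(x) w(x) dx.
g(x) = -19*x^2/7 + 21*x/5 - 64/35

The best approximation g ∈ W is the orthogonal projection of f onto W. Writing g = a_0 + a_1 x + a_2 x^2, the coefficients solve the normal equations G · a = b where
  G_{ij} = <φ_i, φ_j> and b_i = <f, φ_i>, with φ_0 = 1, φ_1 = x, φ_2 = x^2.
G =
  [2, 0, 2/3]
  [0, 2/3, 0]
  [2/3, 0, 2/5],
b = (-82/15, 14/5, -242/105).
Solving gives a_0 = -64/35, a_1 = 21/5, a_2 = -19/7, so
  g(x) = -19*x^2/7 + 21*x/5 - 64/35.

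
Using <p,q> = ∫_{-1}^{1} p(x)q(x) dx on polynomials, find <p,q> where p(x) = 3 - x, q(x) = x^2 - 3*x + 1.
<p,q> = 10

Expand the product: p(x)·q(x) = -x^3 + 6*x^2 - 10*x + 3.
∫_{-1}^{1} of each monomial x^k gives [2/(k+1) if k even, 0 if k odd]. Integrating term-by-term (or equivalently evaluating the antiderivative F(x) = -x^4/4 + 2*x^3 - 5*x^2 + 3*x at the endpoints):
  F(1) − F(−1) = -1/4 − (-41/4) = 10.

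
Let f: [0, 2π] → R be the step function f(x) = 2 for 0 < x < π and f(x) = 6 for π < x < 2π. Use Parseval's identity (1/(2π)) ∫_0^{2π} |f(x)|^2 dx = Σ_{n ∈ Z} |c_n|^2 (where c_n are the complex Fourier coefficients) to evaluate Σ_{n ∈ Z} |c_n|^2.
Σ |c_n|^2 = 20

Parseval equates the L^2 energy of f (normalised by 1/(2π)) with the ℓ^2 sum of its Fourier coefficients: (1/(2π)) ∫_0^{2π} |f|^2 = Σ |c_n|^2.
Compute the left side: (1/(2π)) [∫_0^π 2^2 dx + ∫_π^{2π} 6^2 dx] = (1/(2π)) · (4π + 36π) = (4 + 36)/2 = 20.
So Σ_{n ∈ Z} |c_n|^2 = 20.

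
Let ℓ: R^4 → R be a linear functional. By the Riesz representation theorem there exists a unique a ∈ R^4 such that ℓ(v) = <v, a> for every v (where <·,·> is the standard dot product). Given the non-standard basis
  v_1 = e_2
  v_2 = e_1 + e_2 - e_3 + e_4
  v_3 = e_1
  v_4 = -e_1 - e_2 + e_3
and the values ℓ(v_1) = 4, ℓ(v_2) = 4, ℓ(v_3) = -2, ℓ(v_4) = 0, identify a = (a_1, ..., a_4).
a = (-2, 4, 2, 4)

Write a = (a_1, ..., a_4) in the standard basis. For each basis vector v_i, ℓ(v_i) = <v_i, a> is a linear equation in the a_j's. Collect the n equations into a matrix system V a = ℓ, where row i of V is v_i (expressed in the standard basis). Since V is invertible (lower-triangular with 1s on the diagonal, up to permutation), solve by back-substitution:
  V =
[[0, 1, 0, 0],
 [1, 1, -1, 1],
 [1, 0, 0, 0],
 [-1, -1, 1, 0]]
  V a = (4, 4, -2, 0)
Solving gives a = (-2, 4, 2, 4).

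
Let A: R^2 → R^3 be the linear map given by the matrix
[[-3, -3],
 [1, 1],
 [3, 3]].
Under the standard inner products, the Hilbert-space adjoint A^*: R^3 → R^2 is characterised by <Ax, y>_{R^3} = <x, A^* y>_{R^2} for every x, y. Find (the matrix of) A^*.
A^* = A^T =
[[-3, 1, 3],
 [-3, 1, 3]]

For real matrices with standard dot products, the defining identity <Ax, y> = <x, A^* y> gives (Ax)^T y = x^T (A^*) y, i.e. x^T A^T y = x^T (A^*) y. Since this holds for all x, y, we must have A^* = A^T. Therefore
A^* =
[[-3, 1, 3],
 [-3, 1, 3]].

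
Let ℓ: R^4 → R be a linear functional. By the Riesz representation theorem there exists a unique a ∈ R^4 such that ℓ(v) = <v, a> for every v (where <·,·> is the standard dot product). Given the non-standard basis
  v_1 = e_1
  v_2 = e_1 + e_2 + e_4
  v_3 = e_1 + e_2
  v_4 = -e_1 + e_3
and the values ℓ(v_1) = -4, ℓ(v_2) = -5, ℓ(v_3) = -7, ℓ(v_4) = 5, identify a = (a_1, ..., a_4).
a = (-4, -3, 1, 2)

Write a = (a_1, ..., a_4) in the standard basis. For each basis vector v_i, ℓ(v_i) = <v_i, a> is a linear equation in the a_j's. Collect the n equations into a matrix system V a = ℓ, where row i of V is v_i (expressed in the standard basis). Since V is invertible (lower-triangular with 1s on the diagonal, up to permutation), solve by back-substitution:
  V =
[[1, 0, 0, 0],
 [1, 1, 0, 1],
 [1, 1, 0, 0],
 [-1, 0, 1, 0]]
  V a = (-4, -5, -7, 5)
Solving gives a = (-4, -3, 1, 2).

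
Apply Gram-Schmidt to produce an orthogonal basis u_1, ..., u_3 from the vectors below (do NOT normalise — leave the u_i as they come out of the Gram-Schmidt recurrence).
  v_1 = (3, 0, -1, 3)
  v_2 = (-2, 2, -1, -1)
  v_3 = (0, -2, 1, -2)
Orthogonal basis:
  u_1 = (3, 0, -1, 3)
  u_2 = (-14/19, 2, -27/19, 5/19)
  u_3 = (4/9, -13/63, -9/14, -83/126)

Apply the Gram-Schmidt recurrence
  u_1 = v_1
  u_i = v_i − Σ_{j<i} ((v_i · u_j) / (u_j · u_j)) · u_j.

Step by step this gives:
  u_1 = (3, 0, -1, 3)
  u_2 = (-14/19, 2, -27/19, 5/19)
  u_3 = (4/9, -13/63, -9/14, -83/126)

Orthogonality check:
  u_2 · u_1 = 0 (should be 0)
  u_3 · u_1 = 0 (should be 0)
  u_3 · u_2 = 0 (should be 0)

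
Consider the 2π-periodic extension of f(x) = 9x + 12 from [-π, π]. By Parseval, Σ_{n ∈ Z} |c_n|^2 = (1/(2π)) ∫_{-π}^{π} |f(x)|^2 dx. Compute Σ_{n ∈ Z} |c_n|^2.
Σ |c_n|^2 = 27π^2 + 144

Expand and integrate term by term over [-π, π]:
  ∫ (9x)^2 dx = 81·(2π^3/3); ∫ 2·9·(12)·x dx = 0 (odd integrand); ∫ 12^2 dx = 144·2π.
So (1/(2π)) ∫_{-π}^{π} (9x + 12)^2 dx = 81π^2/3 + 144 = 27π^2 + 144.
Parseval ⇒ Σ |c_n|^2 = 27π^2 + 144.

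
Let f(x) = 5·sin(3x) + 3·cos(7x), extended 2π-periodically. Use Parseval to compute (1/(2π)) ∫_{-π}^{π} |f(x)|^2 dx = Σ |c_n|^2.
Σ |c_n|^2 = 17

Expand |f|^2 and use orthogonality of {sin(nx), cos(mx)} on [-π, π]:
  ∫_{-π}^{π} sin(nx)^2 dx = π, ∫ cos(mx)^2 dx = π, and cross terms integrate to 0.
So ∫_{-π}^{π} f(x)^2 dx = 5^2 · π + 3^2 · π = (25 + 9)π.
Divide by 2π: (25 + 9)/2 = 17.
By Parseval, this equals Σ |c_n|^2.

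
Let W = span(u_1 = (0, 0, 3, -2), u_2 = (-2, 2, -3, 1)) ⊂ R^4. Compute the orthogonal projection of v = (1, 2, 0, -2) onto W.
proj_W(v) = (-88/113, 88/113, 84/113, -100/113)

Set up U = [u_1 | ... | u_2] ∈ R^(4×2). The projector onto W = col(U) is P = U (U^T U)^(-1) U^T.
Compute U^T U =
  [13, -11]
  [-11, 18],
and U^T v = (4, 0).
Solve U^T U · c = U^T v for the coefficients: c = (72/113, 44/113). The projection is proj_W(v) = U c.
Check: (v - proj_W(v)) · u_1 = 0  (should be 0).
Check: (v - proj_W(v)) · u_2 = 0  (should be 0).
Result: proj_W(v) = (-88/113, 88/113, 84/113, -100/113).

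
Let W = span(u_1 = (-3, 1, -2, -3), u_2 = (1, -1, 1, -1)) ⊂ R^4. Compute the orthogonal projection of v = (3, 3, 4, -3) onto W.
proj_W(v) = (143/83, -145/83, 144/83, -149/83)

Set up U = [u_1 | ... | u_2] ∈ R^(4×2). The projector onto W = col(U) is P = U (U^T U)^(-1) U^T.
Compute U^T U =
  [23, -3]
  [-3, 4],
and U^T v = (-5, 7).
Solve U^T U · c = U^T v for the coefficients: c = (1/83, 146/83). The projection is proj_W(v) = U c.
Check: (v - proj_W(v)) · u_1 = 0  (should be 0).
Check: (v - proj_W(v)) · u_2 = 0  (should be 0).
Result: proj_W(v) = (143/83, -145/83, 144/83, -149/83).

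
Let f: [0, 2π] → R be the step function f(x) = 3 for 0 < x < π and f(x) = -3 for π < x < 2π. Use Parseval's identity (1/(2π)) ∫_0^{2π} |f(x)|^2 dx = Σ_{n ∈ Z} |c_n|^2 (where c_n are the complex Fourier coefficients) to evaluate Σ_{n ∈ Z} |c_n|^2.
Σ |c_n|^2 = 9

Parseval equates the L^2 energy of f (normalised by 1/(2π)) with the ℓ^2 sum of its Fourier coefficients: (1/(2π)) ∫_0^{2π} |f|^2 = Σ |c_n|^2.
Compute the left side: (1/(2π)) [∫_0^π 3^2 dx + ∫_π^{2π} (-3)^2 dx] = (1/(2π)) · (9π + 9π) = (9 + 9)/2 = 9.
So Σ_{n ∈ Z} |c_n|^2 = 9.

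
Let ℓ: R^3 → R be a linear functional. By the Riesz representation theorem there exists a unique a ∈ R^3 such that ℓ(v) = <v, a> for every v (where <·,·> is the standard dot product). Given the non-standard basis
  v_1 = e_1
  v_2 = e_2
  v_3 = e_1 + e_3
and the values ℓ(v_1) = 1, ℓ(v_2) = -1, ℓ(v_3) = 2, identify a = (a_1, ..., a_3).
a = (1, -1, 1)

Write a = (a_1, ..., a_3) in the standard basis. For each basis vector v_i, ℓ(v_i) = <v_i, a> is a linear equation in the a_j's. Collect the n equations into a matrix system V a = ℓ, where row i of V is v_i (expressed in the standard basis). Since V is invertible (lower-triangular with 1s on the diagonal, up to permutation), solve by back-substitution:
  V =
[[1, 0, 0],
 [0, 1, 0],
 [1, 0, 1]]
  V a = (1, -1, 2)
Solving gives a = (1, -1, 1).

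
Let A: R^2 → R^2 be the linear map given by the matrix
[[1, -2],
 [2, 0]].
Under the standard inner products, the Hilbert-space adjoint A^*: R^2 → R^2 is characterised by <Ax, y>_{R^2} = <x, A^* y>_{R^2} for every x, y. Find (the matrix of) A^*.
A^* = A^T =
[[1, 2],
 [-2, 0]]

For real matrices with standard dot products, the defining identity <Ax, y> = <x, A^* y> gives (Ax)^T y = x^T (A^*) y, i.e. x^T A^T y = x^T (A^*) y. Since this holds for all x, y, we must have A^* = A^T. Therefore
A^* =
[[1, 2],
 [-2, 0]].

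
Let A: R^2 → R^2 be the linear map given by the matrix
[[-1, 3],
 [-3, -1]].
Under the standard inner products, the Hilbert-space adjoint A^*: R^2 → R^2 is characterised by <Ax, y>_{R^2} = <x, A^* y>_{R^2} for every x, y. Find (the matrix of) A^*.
A^* = A^T =
[[-1, -3],
 [3, -1]]

For real matrices with standard dot products, the defining identity <Ax, y> = <x, A^* y> gives (Ax)^T y = x^T (A^*) y, i.e. x^T A^T y = x^T (A^*) y. Since this holds for all x, y, we must have A^* = A^T. Therefore
A^* =
[[-1, -3],
 [3, -1]].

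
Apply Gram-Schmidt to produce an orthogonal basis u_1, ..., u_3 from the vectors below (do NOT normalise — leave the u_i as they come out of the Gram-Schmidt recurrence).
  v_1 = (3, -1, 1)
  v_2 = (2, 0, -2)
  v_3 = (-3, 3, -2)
Orthogonal basis:
  u_1 = (3, -1, 1)
  u_2 = (10/11, 4/11, -26/11)
  u_3 = (7/18, 14/9, 7/18)

Apply the Gram-Schmidt recurrence
  u_1 = v_1
  u_i = v_i − Σ_{j<i} ((v_i · u_j) / (u_j · u_j)) · u_j.

Step by step this gives:
  u_1 = (3, -1, 1)
  u_2 = (10/11, 4/11, -26/11)
  u_3 = (7/18, 14/9, 7/18)

Orthogonality check:
  u_2 · u_1 = 0 (should be 0)
  u_3 · u_1 = 0 (should be 0)
  u_3 · u_2 = 0 (should be 0)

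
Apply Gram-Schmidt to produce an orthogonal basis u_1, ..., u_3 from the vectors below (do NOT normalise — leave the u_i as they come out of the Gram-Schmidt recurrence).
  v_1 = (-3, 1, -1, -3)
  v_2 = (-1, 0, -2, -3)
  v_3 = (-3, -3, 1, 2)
Orthogonal basis:
  u_1 = (-3, 1, -1, -3)
  u_2 = (11/10, -7/10, -13/10, -9/10)
  u_3 = (-85/42, -11/3, -8/21, 13/14)

Apply the Gram-Schmidt recurrence
  u_1 = v_1
  u_i = v_i − Σ_{j<i} ((v_i · u_j) / (u_j · u_j)) · u_j.

Step by step this gives:
  u_1 = (-3, 1, -1, -3)
  u_2 = (11/10, -7/10, -13/10, -9/10)
  u_3 = (-85/42, -11/3, -8/21, 13/14)

Orthogonality check:
  u_2 · u_1 = 0 (should be 0)
  u_3 · u_1 = 0 (should be 0)
  u_3 · u_2 = 0 (should be 0)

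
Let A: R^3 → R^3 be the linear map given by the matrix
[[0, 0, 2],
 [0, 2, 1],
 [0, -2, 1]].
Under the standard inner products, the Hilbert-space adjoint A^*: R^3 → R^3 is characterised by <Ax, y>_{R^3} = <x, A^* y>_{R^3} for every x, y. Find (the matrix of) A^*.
A^* = A^T =
[[0, 0, 0],
 [0, 2, -2],
 [2, 1, 1]]

For real matrices with standard dot products, the defining identity <Ax, y> = <x, A^* y> gives (Ax)^T y = x^T (A^*) y, i.e. x^T A^T y = x^T (A^*) y. Since this holds for all x, y, we must have A^* = A^T. Therefore
A^* =
[[0, 0, 0],
 [0, 2, -2],
 [2, 1, 1]].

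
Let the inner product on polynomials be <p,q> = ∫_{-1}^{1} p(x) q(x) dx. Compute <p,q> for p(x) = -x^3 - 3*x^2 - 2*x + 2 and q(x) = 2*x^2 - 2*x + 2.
<p,q> = 116/15

Expand the product: p(x)·q(x) = -2*x^5 - 4*x^4 + 2*x^2 - 8*x + 4.
∫_{-1}^{1} of each monomial x^k gives [2/(k+1) if k even, 0 if k odd]. Integrating term-by-term (or equivalently evaluating the antiderivative F(x) = -x^6/3 - 4*x^5/5 + 2*x^3/3 - 4*x^2 + 4*x at the endpoints):
  F(1) − F(−1) = -7/15 − (-41/5) = 116/15.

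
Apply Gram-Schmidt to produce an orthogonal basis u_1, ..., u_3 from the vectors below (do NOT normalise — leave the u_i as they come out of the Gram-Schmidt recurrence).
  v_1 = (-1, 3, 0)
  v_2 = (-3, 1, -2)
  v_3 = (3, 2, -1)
Orthogonal basis:
  u_1 = (-1, 3, 0)
  u_2 = (-12/5, -4/5, -2)
  u_3 = (45/26, 15/26, -30/13)

Apply the Gram-Schmidt recurrence
  u_1 = v_1
  u_i = v_i − Σ_{j<i} ((v_i · u_j) / (u_j · u_j)) · u_j.

Step by step this gives:
  u_1 = (-1, 3, 0)
  u_2 = (-12/5, -4/5, -2)
  u_3 = (45/26, 15/26, -30/13)

Orthogonality check:
  u_2 · u_1 = 0 (should be 0)
  u_3 · u_1 = 0 (should be 0)
  u_3 · u_2 = 0 (should be 0)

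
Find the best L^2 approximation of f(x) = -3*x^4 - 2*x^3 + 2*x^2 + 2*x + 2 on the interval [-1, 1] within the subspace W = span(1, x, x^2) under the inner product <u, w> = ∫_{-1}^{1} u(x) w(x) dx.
g(x) = -4*x^2/7 + 4*x/5 + 79/35

The best approximation g ∈ W is the orthogonal projection of f onto W. Writing g = a_0 + a_1 x + a_2 x^2, the coefficients solve the normal equations G · a = b where
  G_{ij} = <φ_i, φ_j> and b_i = <f, φ_i>, with φ_0 = 1, φ_1 = x, φ_2 = x^2.
G =
  [2, 0, 2/3]
  [0, 2/3, 0]
  [2/3, 0, 2/5],
b = (62/15, 8/15, 134/105).
Solving gives a_0 = 79/35, a_1 = 4/5, a_2 = -4/7, so
  g(x) = -4*x^2/7 + 4*x/5 + 79/35.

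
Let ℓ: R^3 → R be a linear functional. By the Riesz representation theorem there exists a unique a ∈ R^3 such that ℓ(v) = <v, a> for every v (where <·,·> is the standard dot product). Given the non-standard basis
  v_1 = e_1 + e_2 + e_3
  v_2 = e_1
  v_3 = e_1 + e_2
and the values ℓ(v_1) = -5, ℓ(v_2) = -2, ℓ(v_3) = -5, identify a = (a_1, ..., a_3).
a = (-2, -3, 0)

Write a = (a_1, ..., a_3) in the standard basis. For each basis vector v_i, ℓ(v_i) = <v_i, a> is a linear equation in the a_j's. Collect the n equations into a matrix system V a = ℓ, where row i of V is v_i (expressed in the standard basis). Since V is invertible (lower-triangular with 1s on the diagonal, up to permutation), solve by back-substitution:
  V =
[[1, 1, 1],
 [1, 0, 0],
 [1, 1, 0]]
  V a = (-5, -2, -5)
Solving gives a = (-2, -3, 0).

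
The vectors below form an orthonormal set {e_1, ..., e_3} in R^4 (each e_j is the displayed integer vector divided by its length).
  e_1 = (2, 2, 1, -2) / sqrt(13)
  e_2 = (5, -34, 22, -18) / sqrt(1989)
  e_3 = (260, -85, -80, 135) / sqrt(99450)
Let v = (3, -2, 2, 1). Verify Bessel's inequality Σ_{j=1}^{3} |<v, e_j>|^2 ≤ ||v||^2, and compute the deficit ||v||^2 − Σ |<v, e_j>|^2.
Σ |<v, e_j>|^2 = 387/26; ||v||^2 = 18; deficit = 81/26

Write each e_j = u_j / sqrt(<u_j, u_j>) where u_j is the displayed integer vector. Then <v, e_j> = <v, u_j> / sqrt(<u_j, u_j>), so |<v, e_j>|^2 = <v, u_j>^2 / <u_j, u_j>.
Coefficients: <v, e_1> = 2/sqrt(13), <v, e_2> = 109/sqrt(1989), <v, e_3> = 925/sqrt(99450).
Square and sum: Σ |<v, e_j>|^2 = 387/26.
Compute ||v||^2 = v·v = 18.
Deficit = 18 − 387/26 = 81/26 ≥ 0, confirming Bessel's inequality. (The deficit equals ||v − Σ <v,e_j> e_j||^2, the squared distance from v to span{e_j}.)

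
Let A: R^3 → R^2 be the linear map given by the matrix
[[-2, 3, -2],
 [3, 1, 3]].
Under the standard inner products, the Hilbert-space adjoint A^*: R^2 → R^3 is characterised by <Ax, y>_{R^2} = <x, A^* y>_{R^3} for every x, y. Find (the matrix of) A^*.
A^* = A^T =
[[-2, 3],
 [3, 1],
 [-2, 3]]

For real matrices with standard dot products, the defining identity <Ax, y> = <x, A^* y> gives (Ax)^T y = x^T (A^*) y, i.e. x^T A^T y = x^T (A^*) y. Since this holds for all x, y, we must have A^* = A^T. Therefore
A^* =
[[-2, 3],
 [3, 1],
 [-2, 3]].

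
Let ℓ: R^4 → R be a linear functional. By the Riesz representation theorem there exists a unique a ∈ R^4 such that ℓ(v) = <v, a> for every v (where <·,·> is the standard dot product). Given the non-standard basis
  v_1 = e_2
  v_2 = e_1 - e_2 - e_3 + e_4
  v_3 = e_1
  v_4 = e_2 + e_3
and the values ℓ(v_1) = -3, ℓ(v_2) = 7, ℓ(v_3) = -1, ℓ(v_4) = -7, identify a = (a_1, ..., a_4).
a = (-1, -3, -4, 1)

Write a = (a_1, ..., a_4) in the standard basis. For each basis vector v_i, ℓ(v_i) = <v_i, a> is a linear equation in the a_j's. Collect the n equations into a matrix system V a = ℓ, where row i of V is v_i (expressed in the standard basis). Since V is invertible (lower-triangular with 1s on the diagonal, up to permutation), solve by back-substitution:
  V =
[[0, 1, 0, 0],
 [1, -1, -1, 1],
 [1, 0, 0, 0],
 [0, 1, 1, 0]]
  V a = (-3, 7, -1, -7)
Solving gives a = (-1, -3, -4, 1).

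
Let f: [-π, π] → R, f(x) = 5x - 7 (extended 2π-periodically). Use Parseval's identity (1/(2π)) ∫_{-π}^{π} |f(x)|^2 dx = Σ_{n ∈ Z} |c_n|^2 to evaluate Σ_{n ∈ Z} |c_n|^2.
Σ |c_n|^2 = 25π^2/3 + 49

Expand and integrate term by term over [-π, π]:
  ∫ (5x)^2 dx = 25·(2π^3/3); ∫ 2·5·(-7)·x dx = 0 (odd integrand); ∫ (-7)^2 dx = 49·2π.
So (1/(2π)) ∫_{-π}^{π} (5x - 7)^2 dx = 25π^2/3 + 49 = 25π^2/3 + 49.
Parseval ⇒ Σ |c_n|^2 = 25π^2/3 + 49.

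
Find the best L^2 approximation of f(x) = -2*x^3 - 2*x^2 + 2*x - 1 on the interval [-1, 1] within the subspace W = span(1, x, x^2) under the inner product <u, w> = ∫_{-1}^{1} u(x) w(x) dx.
g(x) = -2*x^2 + 4*x/5 - 1

The best approximation g ∈ W is the orthogonal projection of f onto W. Writing g = a_0 + a_1 x + a_2 x^2, the coefficients solve the normal equations G · a = b where
  G_{ij} = <φ_i, φ_j> and b_i = <f, φ_i>, with φ_0 = 1, φ_1 = x, φ_2 = x^2.
G =
  [2, 0, 2/3]
  [0, 2/3, 0]
  [2/3, 0, 2/5],
b = (-10/3, 8/15, -22/15).
Solving gives a_0 = -1, a_1 = 4/5, a_2 = -2, so
  g(x) = -2*x^2 + 4*x/5 - 1.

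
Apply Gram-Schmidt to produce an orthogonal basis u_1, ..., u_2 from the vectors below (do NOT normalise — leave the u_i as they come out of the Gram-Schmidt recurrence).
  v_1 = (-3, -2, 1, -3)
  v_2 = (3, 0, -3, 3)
Orthogonal basis:
  u_1 = (-3, -2, 1, -3)
  u_2 = (6/23, -42/23, -48/23, 6/23)

Apply the Gram-Schmidt recurrence
  u_1 = v_1
  u_i = v_i − Σ_{j<i} ((v_i · u_j) / (u_j · u_j)) · u_j.

Step by step this gives:
  u_1 = (-3, -2, 1, -3)
  u_2 = (6/23, -42/23, -48/23, 6/23)

Orthogonality check:
  u_2 · u_1 = 0 (should be 0)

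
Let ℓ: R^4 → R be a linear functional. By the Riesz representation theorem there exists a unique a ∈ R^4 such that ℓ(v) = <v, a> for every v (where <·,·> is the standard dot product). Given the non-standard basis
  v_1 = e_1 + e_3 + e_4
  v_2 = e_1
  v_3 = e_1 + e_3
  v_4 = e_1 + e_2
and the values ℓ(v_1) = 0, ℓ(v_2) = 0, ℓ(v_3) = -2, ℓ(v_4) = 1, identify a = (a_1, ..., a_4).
a = (0, 1, -2, 2)

Write a = (a_1, ..., a_4) in the standard basis. For each basis vector v_i, ℓ(v_i) = <v_i, a> is a linear equation in the a_j's. Collect the n equations into a matrix system V a = ℓ, where row i of V is v_i (expressed in the standard basis). Since V is invertible (lower-triangular with 1s on the diagonal, up to permutation), solve by back-substitution:
  V =
[[1, 0, 1, 1],
 [1, 0, 0, 0],
 [1, 0, 1, 0],
 [1, 1, 0, 0]]
  V a = (0, 0, -2, 1)
Solving gives a = (0, 1, -2, 2).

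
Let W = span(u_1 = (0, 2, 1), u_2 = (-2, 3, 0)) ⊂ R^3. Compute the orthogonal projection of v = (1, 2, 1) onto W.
proj_W(v) = (20/29, 52/29, 41/29)

Set up U = [u_1 | ... | u_2] ∈ R^(3×2). The projector onto W = col(U) is P = U (U^T U)^(-1) U^T.
Compute U^T U =
  [5, 6]
  [6, 13],
and U^T v = (5, 4).
Solve U^T U · c = U^T v for the coefficients: c = (41/29, -10/29). The projection is proj_W(v) = U c.
Check: (v - proj_W(v)) · u_1 = 0  (should be 0).
Check: (v - proj_W(v)) · u_2 = 0  (should be 0).
Result: proj_W(v) = (20/29, 52/29, 41/29).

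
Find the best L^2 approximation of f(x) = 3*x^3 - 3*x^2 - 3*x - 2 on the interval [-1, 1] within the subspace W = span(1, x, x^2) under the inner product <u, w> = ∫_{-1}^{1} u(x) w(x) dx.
g(x) = -3*x^2 - 6*x/5 - 2

The best approximation g ∈ W is the orthogonal projection of f onto W. Writing g = a_0 + a_1 x + a_2 x^2, the coefficients solve the normal equations G · a = b where
  G_{ij} = <φ_i, φ_j> and b_i = <f, φ_i>, with φ_0 = 1, φ_1 = x, φ_2 = x^2.
G =
  [2, 0, 2/3]
  [0, 2/3, 0]
  [2/3, 0, 2/5],
b = (-6, -4/5, -38/15).
Solving gives a_0 = -2, a_1 = -6/5, a_2 = -3, so
  g(x) = -3*x^2 - 6*x/5 - 2.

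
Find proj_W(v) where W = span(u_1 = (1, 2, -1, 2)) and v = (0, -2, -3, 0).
proj_W(v) = (-1/10, -1/5, 1/10, -1/5)

Set up U = [u_1 | ... | u_1] ∈ R^(4×1). The projector onto W = col(U) is P = U (U^T U)^(-1) U^T.
Compute U^T U =
  [10],
and U^T v = (-1).
Solve U^T U · c = U^T v for the coefficients: c = (-1/10). The projection is proj_W(v) = U c.
Check: (v - proj_W(v)) · u_1 = 0  (should be 0).
Result: proj_W(v) = (-1/10, -1/5, 1/10, -1/5).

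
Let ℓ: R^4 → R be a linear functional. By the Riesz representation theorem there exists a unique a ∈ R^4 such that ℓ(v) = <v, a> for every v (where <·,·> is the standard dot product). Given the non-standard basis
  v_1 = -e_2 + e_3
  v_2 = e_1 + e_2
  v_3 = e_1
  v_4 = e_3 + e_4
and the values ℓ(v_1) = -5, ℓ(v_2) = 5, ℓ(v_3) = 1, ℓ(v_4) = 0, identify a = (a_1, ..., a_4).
a = (1, 4, -1, 1)

Write a = (a_1, ..., a_4) in the standard basis. For each basis vector v_i, ℓ(v_i) = <v_i, a> is a linear equation in the a_j's. Collect the n equations into a matrix system V a = ℓ, where row i of V is v_i (expressed in the standard basis). Since V is invertible (lower-triangular with 1s on the diagonal, up to permutation), solve by back-substitution:
  V =
[[0, -1, 1, 0],
 [1, 1, 0, 0],
 [1, 0, 0, 0],
 [0, 0, 1, 1]]
  V a = (-5, 5, 1, 0)
Solving gives a = (1, 4, -1, 1).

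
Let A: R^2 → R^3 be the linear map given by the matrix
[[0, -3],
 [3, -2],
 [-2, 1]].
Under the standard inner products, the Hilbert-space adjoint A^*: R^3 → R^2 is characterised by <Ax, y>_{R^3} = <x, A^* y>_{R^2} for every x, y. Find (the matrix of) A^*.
A^* = A^T =
[[0, 3, -2],
 [-3, -2, 1]]

For real matrices with standard dot products, the defining identity <Ax, y> = <x, A^* y> gives (Ax)^T y = x^T (A^*) y, i.e. x^T A^T y = x^T (A^*) y. Since this holds for all x, y, we must have A^* = A^T. Therefore
A^* =
[[0, 3, -2],
 [-3, -2, 1]].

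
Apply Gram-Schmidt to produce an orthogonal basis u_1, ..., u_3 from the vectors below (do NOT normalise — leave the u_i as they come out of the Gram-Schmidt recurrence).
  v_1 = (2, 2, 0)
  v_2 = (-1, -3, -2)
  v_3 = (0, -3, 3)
Orthogonal basis:
  u_1 = (2, 2, 0)
  u_2 = (1, -1, -2)
  u_3 = (2, -2, 2)

Apply the Gram-Schmidt recurrence
  u_1 = v_1
  u_i = v_i − Σ_{j<i} ((v_i · u_j) / (u_j · u_j)) · u_j.

Step by step this gives:
  u_1 = (2, 2, 0)
  u_2 = (1, -1, -2)
  u_3 = (2, -2, 2)

Orthogonality check:
  u_2 · u_1 = 0 (should be 0)
  u_3 · u_1 = 0 (should be 0)
  u_3 · u_2 = 0 (should be 0)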